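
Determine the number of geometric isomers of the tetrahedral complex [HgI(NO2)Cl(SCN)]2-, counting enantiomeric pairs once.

In a tetrahedral complex all four positions are equivalent and every pair of ligands is adjacent — there is no cis/trans distinction.
Only one geometric arrangement is possible; it has no improper symmetry element, so it exists as a pair of enantiomers (2 stereoisomers).

1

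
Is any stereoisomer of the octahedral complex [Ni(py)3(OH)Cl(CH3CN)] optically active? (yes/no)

Systematic placement gives 4 geometric isomers: py mer (3 arrangements); py fac (chiral).
One of these lacks any improper symmetry element and so occurs as an enantiomeric pair, giving 4 + 1 = 5 stereoisomers in total.

yes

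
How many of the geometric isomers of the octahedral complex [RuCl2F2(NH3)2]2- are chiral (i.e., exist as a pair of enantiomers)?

1

The six octahedral sites form three mutually perpendicular trans pairs.
Working through the distinct placements yields 5 geometric isomers: Cl trans, F trans, NH3 trans; Cl trans, F cis, NH3 cis; Cl cis, F cis, NH3 trans; Cl cis, F cis, NH3 cis (chiral); Cl cis, F trans, NH3 cis.
One of these lacks any improper symmetry element and so occurs as an enantiomeric pair, giving 5 + 1 = 6 stereoisomers in total.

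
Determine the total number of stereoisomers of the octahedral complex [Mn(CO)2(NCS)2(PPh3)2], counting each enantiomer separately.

An octahedron has six vertices in three trans pairs; every non-trans pair is cis.
Working through the distinct placements yields 5 geometric isomers: CO trans, NCS trans, PPh3 trans; CO trans, NCS cis, PPh3 cis; CO cis, NCS cis, PPh3 trans; CO cis, NCS cis, PPh3 cis (chiral); CO cis, NCS trans, PPh3 cis.
One of these lacks any improper symmetry element and so occurs as an enantiomeric pair, giving 5 + 1 = 6 stereoisomers in total.

6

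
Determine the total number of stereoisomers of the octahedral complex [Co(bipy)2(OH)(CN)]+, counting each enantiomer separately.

3

In an octahedral complex each vertex has one trans partner and four cis neighbours.
Each bipy is bidentate and must span two cis positions.
Systematic placement gives 2 geometric isomers: OH and CN mutually trans; OH and CN mutually cis (chiral).
One of these lacks any improper symmetry element and so occurs as an enantiomeric pair, giving 2 + 1 = 3 stereoisomers in total.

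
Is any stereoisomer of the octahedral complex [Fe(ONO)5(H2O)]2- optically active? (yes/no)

no

The six octahedral sites form three mutually perpendicular trans pairs.
Only one geometric arrangement is possible.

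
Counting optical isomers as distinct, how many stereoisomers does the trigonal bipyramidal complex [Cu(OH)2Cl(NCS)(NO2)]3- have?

10

A trigonal bipyramid has two axial and three equatorial sites, which are chemically inequivalent.
Exhaustive case analysis gives 7 geometric isomers.
Of these, 3 lack any improper symmetry element and so occur as enantiomeric pairs, giving 7 + 3 = 10 stereoisomers in total.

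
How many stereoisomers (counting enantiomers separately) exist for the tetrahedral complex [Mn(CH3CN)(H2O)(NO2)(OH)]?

Only one geometric arrangement is possible; it has no improper symmetry element, so it exists as a pair of enantiomers (2 stereoisomers).

2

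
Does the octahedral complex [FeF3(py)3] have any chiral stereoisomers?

no

An octahedron has six vertices in three trans pairs; every non-trans pair is cis.
The distinct arrangements are (2 in all): F mer; F fac.
Each arrangement has an internal mirror plane or centre of symmetry, so none is chiral.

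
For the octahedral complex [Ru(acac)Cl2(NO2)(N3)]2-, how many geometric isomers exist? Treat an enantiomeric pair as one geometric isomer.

4

Each acac is bidentate and must span two cis positions.
Systematic placement gives 4 geometric isomers: Cl trans; Cl cis (3 arrangements, 2 chiral).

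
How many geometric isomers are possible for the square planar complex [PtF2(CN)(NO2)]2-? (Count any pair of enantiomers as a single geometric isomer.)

2

In a square planar complex each vertex has one trans partner and two cis neighbours.
The distinct arrangements are (2 in all): F cis; F trans.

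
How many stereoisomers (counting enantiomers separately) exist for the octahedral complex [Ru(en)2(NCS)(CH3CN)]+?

3

An octahedron has six vertices in three trans pairs; every non-trans pair is cis.
Each en is bidentate and must span two cis positions.
Working through the distinct placements yields 2 geometric isomers: NCS and CH3CN mutually trans; NCS and CH3CN mutually cis (chiral).
One of these lacks any improper symmetry element and so occurs as an enantiomeric pair, giving 2 + 1 = 3 stereoisomers in total.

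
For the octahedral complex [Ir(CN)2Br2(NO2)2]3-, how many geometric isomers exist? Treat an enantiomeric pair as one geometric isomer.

5

The six octahedral sites form three mutually perpendicular trans pairs.
The distinct arrangements are (5 in all): CN trans, Br trans, NO2 trans; CN cis, Br trans, NO2 cis; CN cis, Br cis, NO2 trans; CN cis, Br cis, NO2 cis (chiral); CN trans, Br cis, NO2 cis.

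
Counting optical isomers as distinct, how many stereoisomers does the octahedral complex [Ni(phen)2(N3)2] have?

In an octahedral complex each vertex has one trans partner and four cis neighbours.
Each phen is bidentate and must span two cis positions.
Systematic placement gives 2 geometric isomers: N3 trans; N3 cis (chiral).
One of these lacks any improper symmetry element and so occurs as an enantiomeric pair, giving 2 + 1 = 3 stereoisomers in total.

3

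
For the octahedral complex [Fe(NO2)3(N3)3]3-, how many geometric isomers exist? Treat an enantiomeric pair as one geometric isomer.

2

The six octahedral sites form three mutually perpendicular trans pairs.
Systematic placement gives 2 geometric isomers: NO2 mer; NO2 fac.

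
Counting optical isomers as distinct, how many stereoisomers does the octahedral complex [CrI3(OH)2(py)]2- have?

3

The six octahedral sites form three mutually perpendicular trans pairs.
Working through the distinct placements yields 3 geometric isomers: I mer, OH cis; I mer, OH trans; I fac, OH cis.
Each arrangement has an internal mirror plane or centre of symmetry, so none is chiral.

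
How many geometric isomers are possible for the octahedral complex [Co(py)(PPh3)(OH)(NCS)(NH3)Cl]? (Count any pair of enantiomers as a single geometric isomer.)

An octahedron has six vertices in three trans pairs; every non-trans pair is cis.
Systematic enumeration (placing each ligand type in turn and discarding arrangements equivalent by rotation or reflection) gives 15 geometric isomers.

15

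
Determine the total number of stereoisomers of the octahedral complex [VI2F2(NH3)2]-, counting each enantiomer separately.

6

In an octahedral complex each vertex has one trans partner and four cis neighbours.
Working through the distinct placements yields 5 geometric isomers: I trans, F trans, NH3 trans; I cis, F trans, NH3 cis; I cis, F cis, NH3 trans; I cis, F cis, NH3 cis (chiral); I trans, F cis, NH3 cis.
One of these lacks any improper symmetry element and so occurs as an enantiomeric pair, giving 5 + 1 = 6 stereoisomers in total.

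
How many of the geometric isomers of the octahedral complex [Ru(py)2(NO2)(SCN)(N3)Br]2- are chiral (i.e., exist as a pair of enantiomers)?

In an octahedral complex each vertex has one trans partner and four cis neighbours.
Placing the ligands in turn and identifying arrangements related by rotation or reflection leaves 9 distinct geometric isomers.
Of these, 6 lack any improper symmetry element and so occur as enantiomeric pairs, giving 9 + 6 = 15 stereoisomers in total.

6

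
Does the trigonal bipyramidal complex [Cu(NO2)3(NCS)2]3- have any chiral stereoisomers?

no

Working through the distinct placements yields 3 geometric isomers: NCS both axial; NCS one axial, one equatorial; NCS both equatorial.
Each arrangement has an internal mirror plane or centre of symmetry, so none is chiral.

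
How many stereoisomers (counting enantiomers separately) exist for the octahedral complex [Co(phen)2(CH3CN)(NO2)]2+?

An octahedron has six vertices in three trans pairs; every non-trans pair is cis.
Each phen is bidentate and must span two cis positions.
The distinct arrangements are (2 in all): CH3CN and NO2 mutually trans; CH3CN and NO2 mutually cis (chiral).
One of these lacks any improper symmetry element and so occurs as an enantiomeric pair, giving 2 + 1 = 3 stereoisomers in total.

3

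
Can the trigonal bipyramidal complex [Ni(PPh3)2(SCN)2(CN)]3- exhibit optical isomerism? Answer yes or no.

yes

A trigonal bipyramid has two axial and three equatorial sites, which are chemically inequivalent.
Placing the ligands in turn and identifying arrangements related by rotation or reflection leaves 5 distinct geometric isomers.
One of these lacks any improper symmetry element and so occurs as an enantiomeric pair, giving 5 + 1 = 6 stereoisomers in total.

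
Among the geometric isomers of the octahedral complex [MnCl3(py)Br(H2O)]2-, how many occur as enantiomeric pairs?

The distinct arrangements are (4 in all): Cl mer (3 arrangements); Cl fac (chiral).
One of these lacks any improper symmetry element and so occurs as an enantiomeric pair, giving 4 + 1 = 5 stereoisomers in total.

1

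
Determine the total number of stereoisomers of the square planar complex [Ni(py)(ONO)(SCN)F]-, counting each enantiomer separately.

3

Systematic placement gives 3 geometric isomers: (F/SCN trans, ONO/py trans); (F/py trans, ONO/SCN trans); (F/ONO trans, SCN/py trans).
Each arrangement has an internal mirror plane or centre of symmetry, so none is chiral.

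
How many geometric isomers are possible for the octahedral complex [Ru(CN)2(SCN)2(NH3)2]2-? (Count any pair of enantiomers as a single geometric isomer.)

The six octahedral sites form three mutually perpendicular trans pairs.
Working through the distinct placements yields 5 geometric isomers: CN trans, SCN trans, NH3 trans; CN trans, SCN cis, NH3 cis; CN cis, SCN trans, NH3 cis; CN cis, SCN cis, NH3 cis (chiral); CN cis, SCN cis, NH3 trans.

5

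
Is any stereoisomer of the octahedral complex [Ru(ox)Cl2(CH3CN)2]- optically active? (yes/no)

yes

The six octahedral sites form three mutually perpendicular trans pairs.
Each ox is bidentate and must span two cis positions.
There are 3 geometric isomers: Cl cis, CH3CN trans; Cl cis, CH3CN cis (chiral); Cl trans, CH3CN cis.
One of these lacks any improper symmetry element and so occurs as an enantiomeric pair, giving 3 + 1 = 4 stereoisomers in total.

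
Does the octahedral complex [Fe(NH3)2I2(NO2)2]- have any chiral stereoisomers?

yes

The distinct arrangements are (5 in all): NH3 trans, I trans, NO2 trans; NH3 cis, I trans, NO2 cis; NH3 cis, I cis, NO2 trans; NH3 cis, I cis, NO2 cis (chiral); NH3 trans, I cis, NO2 cis.
One of these lacks any improper symmetry element and so occurs as an enantiomeric pair, giving 5 + 1 = 6 stereoisomers in total.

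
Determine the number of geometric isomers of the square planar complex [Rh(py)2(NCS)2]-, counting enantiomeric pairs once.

The distinct arrangements are (2 in all): py cis; py trans.

2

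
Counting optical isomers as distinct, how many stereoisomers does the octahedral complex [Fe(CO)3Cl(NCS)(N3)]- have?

The distinct arrangements are (4 in all): CO mer (3 arrangements); CO fac (chiral).
One of these lacks any improper symmetry element and so occurs as an enantiomeric pair, giving 4 + 1 = 5 stereoisomers in total.

5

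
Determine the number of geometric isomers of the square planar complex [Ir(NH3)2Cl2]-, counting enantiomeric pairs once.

2

A square has two trans pairs of vertices; adjacent vertices are cis.
Working through the distinct placements yields 2 geometric isomers: NH3 cis; NH3 trans.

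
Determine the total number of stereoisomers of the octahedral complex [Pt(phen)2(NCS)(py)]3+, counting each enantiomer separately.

3

Each phen is bidentate and must span two cis positions.
The distinct arrangements are (2 in all): NCS and py mutually cis (chiral); NCS and py mutually trans.
One of these lacks any improper symmetry element and so occurs as an enantiomeric pair, giving 2 + 1 = 3 stereoisomers in total.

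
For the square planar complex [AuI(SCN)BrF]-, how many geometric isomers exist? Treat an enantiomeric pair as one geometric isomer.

In a square planar complex each vertex has one trans partner and two cis neighbours.
Systematic placement gives 3 geometric isomers: (Br/I trans, F/SCN trans); (Br/SCN trans, F/I trans); (Br/F trans, I/SCN trans).

3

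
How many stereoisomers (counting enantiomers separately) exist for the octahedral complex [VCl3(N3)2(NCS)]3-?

3

The distinct arrangements are (3 in all): Cl mer, N3 cis; Cl mer, N3 trans; Cl fac, N3 cis.
Each arrangement has an internal mirror plane or centre of symmetry, so none is chiral.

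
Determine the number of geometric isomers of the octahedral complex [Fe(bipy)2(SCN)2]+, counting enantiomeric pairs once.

2

The six octahedral sites form three mutually perpendicular trans pairs.
Each bipy is bidentate and must span two cis positions.
Working through the distinct placements yields 2 geometric isomers: SCN trans; SCN cis (chiral).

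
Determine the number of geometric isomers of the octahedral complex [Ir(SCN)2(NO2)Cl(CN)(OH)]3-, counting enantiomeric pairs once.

9

In an octahedral complex each vertex has one trans partner and four cis neighbours.
Placing the ligands in turn and identifying arrangements related by rotation or reflection leaves 9 distinct geometric isomers.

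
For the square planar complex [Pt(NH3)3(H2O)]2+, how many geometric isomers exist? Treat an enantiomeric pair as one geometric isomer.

A square has two trans pairs of vertices; adjacent vertices are cis.
Only one geometric arrangement is possible.

1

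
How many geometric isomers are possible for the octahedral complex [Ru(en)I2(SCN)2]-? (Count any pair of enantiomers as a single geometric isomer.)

Each en is bidentate and must span two cis positions.
The distinct arrangements are (3 in all): I trans, SCN cis; I cis, SCN cis (chiral); I cis, SCN trans.

3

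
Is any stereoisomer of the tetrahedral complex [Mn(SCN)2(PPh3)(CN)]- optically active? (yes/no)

In a tetrahedral complex all four positions are equivalent and every pair of ligands is adjacent — there is no cis/trans distinction.
Only one geometric arrangement is possible.

no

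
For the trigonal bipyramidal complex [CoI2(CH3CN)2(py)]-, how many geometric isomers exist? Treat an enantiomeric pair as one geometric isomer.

5

In a trigonal bipyramid the two axial positions differ from the three equatorial ones.
Systematic enumeration (placing each ligand type in turn and discarding arrangements equivalent by rotation or reflection) gives 5 geometric isomers.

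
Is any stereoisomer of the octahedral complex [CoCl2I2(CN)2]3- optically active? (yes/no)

yes

The six octahedral sites form three mutually perpendicular trans pairs.
Systematic placement gives 5 geometric isomers: Cl trans, I trans, CN trans; Cl cis, I cis, CN trans; Cl cis, I trans, CN cis; Cl cis, I cis, CN cis (chiral); Cl trans, I cis, CN cis.
One of these lacks any improper symmetry element and so occurs as an enantiomeric pair, giving 5 + 1 = 6 stereoisomers in total.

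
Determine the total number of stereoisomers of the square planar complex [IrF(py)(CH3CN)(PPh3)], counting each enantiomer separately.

3

A square has two trans pairs of vertices; adjacent vertices are cis.
There are 3 geometric isomers: (CH3CN/PPh3 trans, F/py trans); (CH3CN/py trans, F/PPh3 trans); (CH3CN/F trans, PPh3/py trans).
Each arrangement has an internal mirror plane or centre of symmetry, so none is chiral.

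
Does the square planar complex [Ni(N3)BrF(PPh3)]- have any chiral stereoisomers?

no

Working through the distinct placements yields 3 geometric isomers: (Br/N3 trans, F/PPh3 trans); (Br/PPh3 trans, F/N3 trans); (Br/F trans, N3/PPh3 trans).
Each arrangement has an internal mirror plane or centre of symmetry, so none is chiral.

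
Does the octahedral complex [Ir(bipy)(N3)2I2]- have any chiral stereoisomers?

Each bipy is bidentate and must span two cis positions.
Working through the distinct placements yields 3 geometric isomers: N3 cis, I trans; N3 cis, I cis (chiral); N3 trans, I cis.
One of these lacks any improper symmetry element and so occurs as an enantiomeric pair, giving 3 + 1 = 4 stereoisomers in total.

yes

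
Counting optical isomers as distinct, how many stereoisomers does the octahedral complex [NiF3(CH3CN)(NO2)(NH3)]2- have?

There are 4 geometric isomers: F mer (3 arrangements); F fac (chiral).
One of these lacks any improper symmetry element and so occurs as an enantiomeric pair, giving 4 + 1 = 5 stereoisomers in total.

5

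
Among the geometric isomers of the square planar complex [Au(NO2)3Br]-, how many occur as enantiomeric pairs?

0

Only one geometric arrangement is possible.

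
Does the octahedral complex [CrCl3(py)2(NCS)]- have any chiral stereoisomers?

no

The six octahedral sites form three mutually perpendicular trans pairs.
Working through the distinct placements yields 3 geometric isomers: Cl mer, py trans; Cl mer, py cis; Cl fac, py cis.
Each arrangement has an internal mirror plane or centre of symmetry, so none is chiral.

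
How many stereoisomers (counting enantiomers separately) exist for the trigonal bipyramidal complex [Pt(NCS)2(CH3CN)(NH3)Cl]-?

10

Placing the ligands in turn and identifying arrangements related by rotation or reflection leaves 7 distinct geometric isomers.
Of these, 3 lack any improper symmetry element and so occur as enantiomeric pairs, giving 7 + 3 = 10 stereoisomers in total.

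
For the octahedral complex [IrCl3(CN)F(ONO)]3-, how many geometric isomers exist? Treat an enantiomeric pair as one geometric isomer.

Systematic placement gives 4 geometric isomers: Cl mer (3 arrangements); Cl fac (chiral).

4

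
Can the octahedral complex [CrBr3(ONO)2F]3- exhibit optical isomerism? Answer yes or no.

The six octahedral sites form three mutually perpendicular trans pairs.
Working through the distinct placements yields 3 geometric isomers: Br mer, ONO trans; Br mer, ONO cis; Br fac, ONO cis.
Each arrangement has an internal mirror plane or centre of symmetry, so none is chiral.

no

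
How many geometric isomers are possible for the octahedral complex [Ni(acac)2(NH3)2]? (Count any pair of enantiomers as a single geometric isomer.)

The six octahedral sites form three mutually perpendicular trans pairs.
Each acac is bidentate and must span two cis positions.
The distinct arrangements are (2 in all): NH3 trans; NH3 cis (chiral).

2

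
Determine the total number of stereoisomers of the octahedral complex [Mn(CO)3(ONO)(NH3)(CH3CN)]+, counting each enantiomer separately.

An octahedron has six vertices in three trans pairs; every non-trans pair is cis.
Systematic placement gives 4 geometric isomers: CO mer (3 arrangements); CO fac (chiral).
One of these lacks any improper symmetry element and so occurs as an enantiomeric pair, giving 4 + 1 = 5 stereoisomers in total.

5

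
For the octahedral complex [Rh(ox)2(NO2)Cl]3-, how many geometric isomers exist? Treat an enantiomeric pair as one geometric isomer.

2

Each ox is bidentate and must span two cis positions.
The distinct arrangements are (2 in all): NO2 and Cl mutually trans; NO2 and Cl mutually cis (chiral).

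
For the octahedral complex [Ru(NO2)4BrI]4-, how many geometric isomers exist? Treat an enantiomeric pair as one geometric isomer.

An octahedron has six vertices in three trans pairs; every non-trans pair is cis.
There are 2 geometric isomers: Br and I mutually trans; Br and I mutually cis.

2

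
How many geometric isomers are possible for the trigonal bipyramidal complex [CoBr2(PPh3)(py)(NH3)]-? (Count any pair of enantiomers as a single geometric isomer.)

7

A trigonal bipyramid has two axial and three equatorial sites, which are chemically inequivalent.
Placing the ligands in turn and identifying arrangements related by rotation or reflection leaves 7 distinct geometric isomers.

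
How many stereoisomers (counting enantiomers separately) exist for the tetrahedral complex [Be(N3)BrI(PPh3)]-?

2

In a tetrahedral complex all four positions are equivalent and every pair of ligands is adjacent — there is no cis/trans distinction.
Only one geometric arrangement is possible; it has no improper symmetry element, so it exists as a pair of enantiomers (2 stereoisomers).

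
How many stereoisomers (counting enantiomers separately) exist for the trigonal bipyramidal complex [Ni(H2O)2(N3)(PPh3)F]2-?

10

Exhaustive case analysis gives 7 geometric isomers.
Of these, 3 lack any improper symmetry element and so occur as enantiomeric pairs, giving 7 + 3 = 10 stereoisomers in total.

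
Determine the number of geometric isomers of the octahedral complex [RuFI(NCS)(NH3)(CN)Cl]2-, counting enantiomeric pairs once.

15

Exhaustive case analysis gives 15 geometric isomers.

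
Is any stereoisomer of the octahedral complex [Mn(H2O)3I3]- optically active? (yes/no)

An octahedron has six vertices in three trans pairs; every non-trans pair is cis.
Systematic placement gives 2 geometric isomers: H2O mer; H2O fac.
Each arrangement has an internal mirror plane or centre of symmetry, so none is chiral.

no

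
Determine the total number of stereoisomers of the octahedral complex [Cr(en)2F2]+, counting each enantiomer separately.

3

In an octahedral complex each vertex has one trans partner and four cis neighbours.
Each en is bidentate and must span two cis positions.
Working through the distinct placements yields 2 geometric isomers: F trans; F cis (chiral).
One of these lacks any improper symmetry element and so occurs as an enantiomeric pair, giving 2 + 1 = 3 stereoisomers in total.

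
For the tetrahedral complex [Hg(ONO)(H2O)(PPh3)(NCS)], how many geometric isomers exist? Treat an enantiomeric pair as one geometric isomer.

1

Only one geometric arrangement is possible; it has no improper symmetry element, so it exists as a pair of enantiomers (2 stereoisomers).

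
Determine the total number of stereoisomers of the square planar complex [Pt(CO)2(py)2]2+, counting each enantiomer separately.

A square has two trans pairs of vertices; adjacent vertices are cis.
Systematic placement gives 2 geometric isomers: CO cis; CO trans.
Each arrangement has an internal mirror plane or centre of symmetry, so none is chiral.

2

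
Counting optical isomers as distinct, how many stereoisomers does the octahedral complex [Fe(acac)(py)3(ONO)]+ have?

The six octahedral sites form three mutually perpendicular trans pairs.
Each acac is bidentate and must span two cis positions.
The distinct arrangements are (2 in all): py mer; py fac.
Each arrangement has an internal mirror plane or centre of symmetry, so none is chiral.

2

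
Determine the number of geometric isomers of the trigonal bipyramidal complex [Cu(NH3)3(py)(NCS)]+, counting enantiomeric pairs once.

4

There are 4 geometric isomers: py equatorial, NCS axial; py axial, NCS axial; py equatorial, NCS equatorial; py axial, NCS equatorial.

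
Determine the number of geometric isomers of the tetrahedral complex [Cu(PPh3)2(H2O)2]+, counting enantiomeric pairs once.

1

In a tetrahedral complex all four positions are equivalent and every pair of ligands is adjacent — there is no cis/trans distinction.
Only one geometric arrangement is possible.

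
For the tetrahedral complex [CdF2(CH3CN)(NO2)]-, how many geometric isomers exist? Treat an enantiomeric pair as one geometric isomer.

All four vertices of a tetrahedron are equivalent and mutually adjacent, so cis/trans isomerism cannot arise.
Only one geometric arrangement is possible.

1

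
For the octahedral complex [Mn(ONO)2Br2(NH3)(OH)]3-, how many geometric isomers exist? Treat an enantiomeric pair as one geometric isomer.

6

In an octahedral complex each vertex has one trans partner and four cis neighbours.
The distinct arrangements are (6 in all): ONO trans, Br trans; ONO cis, Br trans; ONO trans, Br cis; ONO cis, Br cis (3 arrangements, 2 chiral).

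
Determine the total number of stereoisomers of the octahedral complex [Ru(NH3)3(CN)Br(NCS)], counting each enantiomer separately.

5

Systematic placement gives 4 geometric isomers: NH3 mer (3 arrangements); NH3 fac (chiral).
One of these lacks any improper symmetry element and so occurs as an enantiomeric pair, giving 4 + 1 = 5 stereoisomers in total.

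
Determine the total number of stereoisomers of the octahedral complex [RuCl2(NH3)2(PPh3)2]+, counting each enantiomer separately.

6

An octahedron has six vertices in three trans pairs; every non-trans pair is cis.
Systematic placement gives 5 geometric isomers: Cl trans, NH3 trans, PPh3 trans; Cl trans, NH3 cis, PPh3 cis; Cl cis, NH3 cis, PPh3 trans; Cl cis, NH3 cis, PPh3 cis (chiral); Cl cis, NH3 trans, PPh3 cis.
One of these lacks any improper symmetry element and so occurs as an enantiomeric pair, giving 5 + 1 = 6 stereoisomers in total.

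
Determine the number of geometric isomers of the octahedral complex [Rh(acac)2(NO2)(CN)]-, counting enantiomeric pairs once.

2

The six octahedral sites form three mutually perpendicular trans pairs.
Each acac is bidentate and must span two cis positions.
Systematic placement gives 2 geometric isomers: NO2 and CN mutually trans; NO2 and CN mutually cis (chiral).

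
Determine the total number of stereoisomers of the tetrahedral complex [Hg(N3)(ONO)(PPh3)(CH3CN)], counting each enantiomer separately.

All four vertices of a tetrahedron are equivalent and mutually adjacent, so cis/trans isomerism cannot arise.
Only one geometric arrangement is possible; it has no improper symmetry element, so it exists as a pair of enantiomers (2 stereoisomers).

2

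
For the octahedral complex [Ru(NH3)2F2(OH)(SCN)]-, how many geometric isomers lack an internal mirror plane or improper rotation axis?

2

An octahedron has six vertices in three trans pairs; every non-trans pair is cis.
The distinct arrangements are (6 in all): NH3 trans, F trans; NH3 cis, F trans; NH3 cis, F cis (3 arrangements, 2 chiral); NH3 trans, F cis.
Of these, 2 lack any improper symmetry element and so occur as enantiomeric pairs, giving 6 + 2 = 8 stereoisomers in total.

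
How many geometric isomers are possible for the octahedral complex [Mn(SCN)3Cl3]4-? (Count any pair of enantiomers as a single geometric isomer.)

Working through the distinct placements yields 2 geometric isomers: SCN mer; SCN fac.

2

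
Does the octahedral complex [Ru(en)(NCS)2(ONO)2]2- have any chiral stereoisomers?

yes

In an octahedral complex each vertex has one trans partner and four cis neighbours.
Each en is bidentate and must span two cis positions.
Working through the distinct placements yields 3 geometric isomers: NCS trans, ONO cis; NCS cis, ONO cis (chiral); NCS cis, ONO trans.
One of these lacks any improper symmetry element and so occurs as an enantiomeric pair, giving 3 + 1 = 4 stereoisomers in total.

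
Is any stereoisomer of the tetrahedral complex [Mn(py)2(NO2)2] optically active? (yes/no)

Only one geometric arrangement is possible.

no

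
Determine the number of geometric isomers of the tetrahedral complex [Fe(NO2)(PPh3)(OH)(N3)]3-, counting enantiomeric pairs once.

1

All four vertices of a tetrahedron are equivalent and mutually adjacent, so cis/trans isomerism cannot arise.
Only one geometric arrangement is possible; it has no improper symmetry element, so it exists as a pair of enantiomers (2 stereoisomers).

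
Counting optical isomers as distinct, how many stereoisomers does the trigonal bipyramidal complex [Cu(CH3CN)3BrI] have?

4

In a trigonal bipyramid the two axial positions differ from the three equatorial ones.
Working through the distinct placements yields 4 geometric isomers: Br axial, I equatorial; Br axial, I axial; Br equatorial, I equatorial; Br equatorial, I axial.
Each arrangement has an internal mirror plane or centre of symmetry, so none is chiral.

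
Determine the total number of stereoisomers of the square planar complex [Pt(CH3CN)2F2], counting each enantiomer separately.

In a square planar complex each vertex has one trans partner and two cis neighbours.
Systematic placement gives 2 geometric isomers: CH3CN cis; CH3CN trans.
Each arrangement has an internal mirror plane or centre of symmetry, so none is chiral.

2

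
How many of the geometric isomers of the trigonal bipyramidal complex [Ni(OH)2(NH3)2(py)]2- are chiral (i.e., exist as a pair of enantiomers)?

In a trigonal bipyramid the two axial positions differ from the three equatorial ones.
Placing the ligands in turn and identifying arrangements related by rotation or reflection leaves 5 distinct geometric isomers.
One of these lacks any improper symmetry element and so occurs as an enantiomeric pair, giving 5 + 1 = 6 stereoisomers in total.

1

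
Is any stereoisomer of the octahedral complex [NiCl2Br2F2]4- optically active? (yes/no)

yes

The six octahedral sites form three mutually perpendicular trans pairs.
The distinct arrangements are (5 in all): Cl trans, Br trans, F trans; Cl cis, Br trans, F cis; Cl cis, Br cis, F trans; Cl cis, Br cis, F cis (chiral); Cl trans, Br cis, F cis.
One of these lacks any improper symmetry element and so occurs as an enantiomeric pair, giving 5 + 1 = 6 stereoisomers in total.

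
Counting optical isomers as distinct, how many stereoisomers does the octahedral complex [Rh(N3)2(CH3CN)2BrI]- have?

8

In an octahedral complex each vertex has one trans partner and four cis neighbours.
Systematic placement gives 6 geometric isomers: N3 trans, CH3CN cis; N3 cis, CH3CN cis (3 arrangements, 2 chiral); N3 trans, CH3CN trans; N3 cis, CH3CN trans.
Of these, 2 lack any improper symmetry element and so occur as enantiomeric pairs, giving 6 + 2 = 8 stereoisomers in total.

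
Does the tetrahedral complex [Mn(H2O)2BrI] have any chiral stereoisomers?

In a tetrahedral complex all four positions are equivalent and every pair of ligands is adjacent — there is no cis/trans distinction.
Only one geometric arrangement is possible.

no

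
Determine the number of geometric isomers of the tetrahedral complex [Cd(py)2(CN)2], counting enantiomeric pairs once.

Only one geometric arrangement is possible.

1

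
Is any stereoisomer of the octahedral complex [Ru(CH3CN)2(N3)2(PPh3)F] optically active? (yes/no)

In an octahedral complex each vertex has one trans partner and four cis neighbours.
There are 6 geometric isomers: CH3CN trans, N3 cis; CH3CN trans, N3 trans; CH3CN cis, N3 cis (3 arrangements, 2 chiral); CH3CN cis, N3 trans.
Of these, 2 lack any improper symmetry element and so occur as enantiomeric pairs, giving 6 + 2 = 8 stereoisomers in total.

yes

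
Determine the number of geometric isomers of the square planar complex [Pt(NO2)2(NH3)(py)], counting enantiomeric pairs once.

In a square planar complex each vertex has one trans partner and two cis neighbours.
The distinct arrangements are (2 in all): NO2 cis; NO2 trans.

2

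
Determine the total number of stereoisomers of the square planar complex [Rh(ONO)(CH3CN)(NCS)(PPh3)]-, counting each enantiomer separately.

A square has two trans pairs of vertices; adjacent vertices are cis.
Working through the distinct placements yields 3 geometric isomers: (CH3CN/ONO trans, NCS/PPh3 trans); (CH3CN/PPh3 trans, NCS/ONO trans); (CH3CN/NCS trans, ONO/PPh3 trans).
Each arrangement has an internal mirror plane or centre of symmetry, so none is chiral.

3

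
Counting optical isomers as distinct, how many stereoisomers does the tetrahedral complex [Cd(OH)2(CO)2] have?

In a tetrahedral complex all four positions are equivalent and every pair of ligands is adjacent — there is no cis/trans distinction.
Only one geometric arrangement is possible.

1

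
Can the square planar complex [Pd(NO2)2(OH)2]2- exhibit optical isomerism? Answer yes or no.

no

Working through the distinct placements yields 2 geometric isomers: NO2 cis; NO2 trans.
Each arrangement has an internal mirror plane or centre of symmetry, so none is chiral.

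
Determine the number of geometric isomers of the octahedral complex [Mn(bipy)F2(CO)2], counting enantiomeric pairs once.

The six octahedral sites form three mutually perpendicular trans pairs.
Each bipy is bidentate and must span two cis positions.
There are 3 geometric isomers: F cis, CO trans; F cis, CO cis (chiral); F trans, CO cis.

3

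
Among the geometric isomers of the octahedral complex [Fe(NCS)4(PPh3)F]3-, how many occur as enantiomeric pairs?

Working through the distinct placements yields 2 geometric isomers: PPh3 and F mutually cis; PPh3 and F mutually trans.
Each arrangement has an internal mirror plane or centre of symmetry, so none is chiral.

0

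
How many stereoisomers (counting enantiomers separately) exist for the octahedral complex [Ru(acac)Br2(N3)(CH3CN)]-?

6

The six octahedral sites form three mutually perpendicular trans pairs.
Each acac is bidentate and must span two cis positions.
Systematic placement gives 4 geometric isomers: Br trans; Br cis (3 arrangements, 2 chiral).
Of these, 2 lack any improper symmetry element and so occur as enantiomeric pairs, giving 4 + 2 = 6 stereoisomers in total.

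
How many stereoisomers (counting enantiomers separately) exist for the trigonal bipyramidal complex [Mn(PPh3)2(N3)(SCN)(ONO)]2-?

10

Exhaustive case analysis gives 7 geometric isomers.
Of these, 3 lack any improper symmetry element and so occur as enantiomeric pairs, giving 7 + 3 = 10 stereoisomers in total.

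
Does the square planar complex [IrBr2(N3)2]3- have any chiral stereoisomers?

no

A square has two trans pairs of vertices; adjacent vertices are cis.
Working through the distinct placements yields 2 geometric isomers: Br cis; Br trans.
Each arrangement has an internal mirror plane or centre of symmetry, so none is chiral.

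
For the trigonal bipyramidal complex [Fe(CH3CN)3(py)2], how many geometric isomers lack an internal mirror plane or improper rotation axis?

0

A trigonal bipyramid has two axial and three equatorial sites, which are chemically inequivalent.
There are 3 geometric isomers: py both equatorial; py one axial, one equatorial; py both axial.
Each arrangement has an internal mirror plane or centre of symmetry, so none is chiral.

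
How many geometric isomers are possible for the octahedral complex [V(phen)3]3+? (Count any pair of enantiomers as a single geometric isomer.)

Each phen is bidentate and must span two cis positions.
Only one geometric arrangement is possible; it has no improper symmetry element, so it exists as a pair of enantiomers (2 stereoisomers).

1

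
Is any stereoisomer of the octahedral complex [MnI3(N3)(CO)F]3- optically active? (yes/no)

yes

In an octahedral complex each vertex has one trans partner and four cis neighbours.
Working through the distinct placements yields 4 geometric isomers: I mer (3 arrangements); I fac (chiral).
One of these lacks any improper symmetry element and so occurs as an enantiomeric pair, giving 4 + 1 = 5 stereoisomers in total.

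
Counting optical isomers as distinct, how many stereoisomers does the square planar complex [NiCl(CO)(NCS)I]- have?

3

There are 3 geometric isomers: (CO/I trans, Cl/NCS trans); (CO/NCS trans, Cl/I trans); (CO/Cl trans, I/NCS trans).
Each arrangement has an internal mirror plane or centre of symmetry, so none is chiral.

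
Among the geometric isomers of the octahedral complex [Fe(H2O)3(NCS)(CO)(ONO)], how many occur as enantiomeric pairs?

In an octahedral complex each vertex has one trans partner and four cis neighbours.
Systematic placement gives 4 geometric isomers: H2O mer (3 arrangements); H2O fac (chiral).
One of these lacks any improper symmetry element and so occurs as an enantiomeric pair, giving 4 + 1 = 5 stereoisomers in total.

1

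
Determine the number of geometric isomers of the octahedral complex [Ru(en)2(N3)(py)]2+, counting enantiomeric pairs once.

2

In an octahedral complex each vertex has one trans partner and four cis neighbours.
Each en is bidentate and must span two cis positions.
The distinct arrangements are (2 in all): N3 and py mutually cis (chiral); N3 and py mutually trans.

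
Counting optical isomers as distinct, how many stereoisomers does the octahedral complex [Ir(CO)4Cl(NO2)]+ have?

2

There are 2 geometric isomers: Cl and NO2 mutually trans; Cl and NO2 mutually cis.
Each arrangement has an internal mirror plane or centre of symmetry, so none is chiral.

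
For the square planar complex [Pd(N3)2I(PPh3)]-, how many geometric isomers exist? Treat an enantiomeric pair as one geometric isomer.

A square has two trans pairs of vertices; adjacent vertices are cis.
Working through the distinct placements yields 2 geometric isomers: N3 cis; N3 trans.

2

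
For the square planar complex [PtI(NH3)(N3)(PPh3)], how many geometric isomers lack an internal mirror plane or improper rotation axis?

0

There are 3 geometric isomers: (I/NH3 trans, N3/PPh3 trans); (I/PPh3 trans, N3/NH3 trans); (I/N3 trans, NH3/PPh3 trans).
Each arrangement has an internal mirror plane or centre of symmetry, so none is chiral.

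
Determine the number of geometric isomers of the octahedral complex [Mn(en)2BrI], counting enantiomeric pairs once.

2

An octahedron has six vertices in three trans pairs; every non-trans pair is cis.
Each en is bidentate and must span two cis positions.
There are 2 geometric isomers: Br and I mutually trans; Br and I mutually cis (chiral).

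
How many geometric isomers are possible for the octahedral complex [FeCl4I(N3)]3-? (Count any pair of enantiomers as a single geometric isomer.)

In an octahedral complex each vertex has one trans partner and four cis neighbours.
Working through the distinct placements yields 2 geometric isomers: I and N3 mutually trans; I and N3 mutually cis.

2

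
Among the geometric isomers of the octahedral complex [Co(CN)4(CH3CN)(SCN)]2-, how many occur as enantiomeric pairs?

An octahedron has six vertices in three trans pairs; every non-trans pair is cis.
Systematic placement gives 2 geometric isomers: CH3CN and SCN mutually cis; CH3CN and SCN mutually trans.
Each arrangement has an internal mirror plane or centre of symmetry, so none is chiral.

0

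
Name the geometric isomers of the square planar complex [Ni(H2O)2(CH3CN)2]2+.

cis and trans

In a square planar complex each vertex has one trans partner and two cis neighbours.
Working through the distinct placements yields 2 geometric isomers: H2O cis; H2O trans.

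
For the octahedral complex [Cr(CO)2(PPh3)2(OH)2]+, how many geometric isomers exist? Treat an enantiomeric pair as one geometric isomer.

5

An octahedron has six vertices in three trans pairs; every non-trans pair is cis.
The distinct arrangements are (5 in all): CO trans, PPh3 trans, OH trans; CO trans, PPh3 cis, OH cis; CO cis, PPh3 trans, OH cis; CO cis, PPh3 cis, OH cis (chiral); CO cis, PPh3 cis, OH trans.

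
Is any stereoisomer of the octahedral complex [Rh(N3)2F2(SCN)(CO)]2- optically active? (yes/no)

There are 6 geometric isomers: N3 cis, F cis (3 arrangements, 2 chiral); N3 trans, F cis; N3 cis, F trans; N3 trans, F trans.
Of these, 2 lack any improper symmetry element and so occur as enantiomeric pairs, giving 6 + 2 = 8 stereoisomers in total.

yes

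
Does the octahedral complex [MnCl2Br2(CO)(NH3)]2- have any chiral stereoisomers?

yes

An octahedron has six vertices in three trans pairs; every non-trans pair is cis.
Working through the distinct placements yields 6 geometric isomers: Cl cis, Br trans; Cl trans, Br trans; Cl cis, Br cis (3 arrangements, 2 chiral); Cl trans, Br cis.
Of these, 2 lack any improper symmetry element and so occur as enantiomeric pairs, giving 6 + 2 = 8 stereoisomers in total.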